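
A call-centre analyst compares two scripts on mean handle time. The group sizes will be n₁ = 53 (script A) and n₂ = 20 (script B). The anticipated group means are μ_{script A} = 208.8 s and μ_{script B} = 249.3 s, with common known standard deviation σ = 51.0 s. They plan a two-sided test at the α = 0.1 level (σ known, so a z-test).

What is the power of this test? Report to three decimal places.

Standardized effect: d = |μ_{script A} − μ_{script B}| / σ = |208.8 − 249.3| / 51.0 = 0.7941
Noncentrality parameter: δ = d / √(1/n₁ + 1/n₂) = 0.7941 / √(1/53 + 1/20) = 3.0261
Two-sided α = 0.1 → critical value z_{0.05} = 1.645.
Power = Φ(δ − 1.645) + Φ(−δ − 1.645) = Φ(1.381) + Φ(-4.671) = 0.9164 + 0.0000 = 0.9164.

Power ≈ 0.916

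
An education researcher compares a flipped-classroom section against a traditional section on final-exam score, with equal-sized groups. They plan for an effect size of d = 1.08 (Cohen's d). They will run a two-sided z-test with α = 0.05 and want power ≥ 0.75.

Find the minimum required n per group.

For power 0.75 need Φ(δ − z_{0.025}) = 0.75, so δ = z_{0.025} + z_{0.25} = 1.960 + 0.674 = 2.634.
(The Φ(−δ − z_{α/2}) term is vanishingly small for δ > 0 and is dropped in the standard sample-size formula.)
δ = d·√(n/2) ⇒ n = 2(δ/d)² = 2 × (2.634 / 1.08)² = 11.90.
Rounding up, n = 12 per group.

n = 12 per group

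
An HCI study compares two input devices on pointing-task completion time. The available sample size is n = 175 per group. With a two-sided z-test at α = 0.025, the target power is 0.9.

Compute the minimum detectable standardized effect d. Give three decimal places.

d ≈ 0.377

Need Φ(δ − 2.241) = 0.9, so δ = 2.241 + 1.282 = 3.523.
(The second rejection-region term Φ(−δ − z_{α/2}) is negligible and dropped.)
δ = d·√(n/2) ⇒ d = δ/√(n/2) = 3.523/√(175/2) = 0.3766.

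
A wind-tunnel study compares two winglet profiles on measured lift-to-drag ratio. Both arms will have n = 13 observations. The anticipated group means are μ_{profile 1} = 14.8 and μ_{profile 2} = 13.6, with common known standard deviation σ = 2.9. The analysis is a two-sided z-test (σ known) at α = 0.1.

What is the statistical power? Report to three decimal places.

Power ≈ 0.281

Standardized effect: d = |μ_{profile 1} − μ_{profile 2}| / σ = |14.8 − 13.6| / 2.9 = 0.4138
Noncentrality parameter: δ = d·√(n/2) = 0.4138 × √(13/2) = 1.0550
Critical value for a two-sided test at α = 0.1: z_{α/2} = 1.645.
Power = Φ(δ − 1.645) + Φ(−δ − 1.645) = Φ(-0.590) + Φ(-2.700) = 0.2776 + 0.0035 = 0.2811.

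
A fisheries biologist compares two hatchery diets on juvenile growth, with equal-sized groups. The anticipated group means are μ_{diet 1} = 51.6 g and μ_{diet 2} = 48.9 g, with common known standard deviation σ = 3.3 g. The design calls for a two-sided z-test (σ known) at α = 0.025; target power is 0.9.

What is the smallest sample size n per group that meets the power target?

n = 38 per group

Standardized effect: d = |μ_{diet 1} − μ_{diet 2}| / σ = |51.6 − 48.9| / 3.3 = 0.8182
Set Φ(δ − 2.241) = 0.9; then δ − 2.241 = Φ⁻¹(0.9) = 1.282, giving δ = 3.523.
(For δ > 0 the lower-tail rejection region contributes negligibly to power, so the one-term inversion is standard.)
δ = d·√(n/2) ⇒ n = 2(δ/d)² = 2 × (3.523 / 0.8182)² = 37.08.
Round up to the next whole unit.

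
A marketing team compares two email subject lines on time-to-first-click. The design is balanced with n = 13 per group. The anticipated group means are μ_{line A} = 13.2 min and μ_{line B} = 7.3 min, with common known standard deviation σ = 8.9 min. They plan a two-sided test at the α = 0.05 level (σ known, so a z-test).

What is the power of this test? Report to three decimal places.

Standardized effect: d = |μ_{line A} − μ_{line B}| / σ = |13.2 − 7.3| / 8.9 = 0.6629
Noncentrality parameter: δ = d·√(n/2) = 0.6629 × √(13/2) = 1.6901
Two-sided α = 0.05 → critical value z_{0.025} = 1.960.
Power = Φ(δ − 1.960) + Φ(−δ − 1.960) = Φ(-0.270) + Φ(-3.650) = 0.3936 + 0.0001 = 0.3938.

Power ≈ 0.394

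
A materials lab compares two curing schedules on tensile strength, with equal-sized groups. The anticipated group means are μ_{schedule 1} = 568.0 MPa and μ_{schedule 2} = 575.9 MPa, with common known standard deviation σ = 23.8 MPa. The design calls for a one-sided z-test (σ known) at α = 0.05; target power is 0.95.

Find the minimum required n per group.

n = 197 per group

Standardized effect: d = |μ_{schedule 1} − μ_{schedule 2}| / σ = |568.0 − 575.9| / 23.8 = 0.3319
For power 0.95 need Φ(δ − z_{0.05}) = 0.95, so δ = z_{0.05} + z_{0.05} = 1.645 + 1.645 = 3.290.
δ = d·√(n/2) ⇒ n = 2(δ/d)² = 2 × (3.290 / 0.3319)² = 196.45.
Rounding up, n = 197 per group.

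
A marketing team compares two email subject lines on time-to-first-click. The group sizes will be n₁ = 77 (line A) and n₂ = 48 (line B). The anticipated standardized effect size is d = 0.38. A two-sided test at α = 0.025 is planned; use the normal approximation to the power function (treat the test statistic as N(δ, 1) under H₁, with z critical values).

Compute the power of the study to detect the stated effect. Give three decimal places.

Power ≈ 0.431

Noncentrality parameter: δ = d / √(1/n₁ + 1/n₂) = 0.38 / √(1/77 + 1/48) = 2.0663
Two-sided α = 0.025 → critical value z_{0.0125} = 2.241.
Power = Φ(δ − 2.241) + Φ(−δ − 2.241) = Φ(-0.175) + Φ(-4.308) = 0.4305 + 0.0000 = 0.4305.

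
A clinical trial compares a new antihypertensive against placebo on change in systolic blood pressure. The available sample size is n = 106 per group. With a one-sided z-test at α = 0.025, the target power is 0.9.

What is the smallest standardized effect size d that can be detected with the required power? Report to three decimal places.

Need Φ(δ − 1.960) = 0.9, so δ = 1.960 + 1.282 = 3.242.
δ = d·√(n/2) ⇒ d = δ/√(n/2) = 3.242/√(106/2) = 0.4453.

d ≈ 0.445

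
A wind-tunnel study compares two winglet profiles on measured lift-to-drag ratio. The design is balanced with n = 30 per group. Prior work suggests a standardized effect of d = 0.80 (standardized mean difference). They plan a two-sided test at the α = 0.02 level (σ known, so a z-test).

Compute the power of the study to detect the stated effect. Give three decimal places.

Power ≈ 0.780

Noncentrality parameter: δ = d·√(n/2) = 0.80 × √(30/2) = 3.0984
Two-sided α = 0.02 → critical value z_{0.01} = 2.326.
Power = Φ(δ − 2.326) + Φ(−δ − 2.326) = Φ(0.772) + Φ(-5.425) = 0.7800 + 0.0000 = 0.7800.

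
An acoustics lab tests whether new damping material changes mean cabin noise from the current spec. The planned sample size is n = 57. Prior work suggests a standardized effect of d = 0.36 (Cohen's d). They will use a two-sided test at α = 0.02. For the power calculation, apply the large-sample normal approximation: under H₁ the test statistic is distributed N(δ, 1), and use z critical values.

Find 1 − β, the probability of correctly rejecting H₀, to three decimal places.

Noncentrality parameter: δ = d·√n = 0.36 × √57 = 2.7179
Two-sided α = 0.02 → critical value z_{0.01} = 2.326.
Power = Φ(δ − 2.326) + Φ(−δ − 2.326) = Φ(0.392) + Φ(-5.044) = 0.6523 + 0.0000 = 0.6523.

Power ≈ 0.652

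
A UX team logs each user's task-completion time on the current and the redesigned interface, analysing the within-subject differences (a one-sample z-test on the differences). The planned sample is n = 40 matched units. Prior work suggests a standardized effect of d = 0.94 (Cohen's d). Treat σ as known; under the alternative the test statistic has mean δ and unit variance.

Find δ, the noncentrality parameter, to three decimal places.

δ = d·√n = 0.94 × √40 = 5.9451

δ ≈ 5.945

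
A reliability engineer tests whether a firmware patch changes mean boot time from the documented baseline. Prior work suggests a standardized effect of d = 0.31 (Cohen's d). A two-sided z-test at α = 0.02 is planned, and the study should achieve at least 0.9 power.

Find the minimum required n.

n = 136

Set Φ(δ − 2.326) = 0.9; then δ − 2.326 = Φ⁻¹(0.9) = 1.282, giving δ = 3.608.
(Ignoring the negligible lower-tail rejection probability gives the usual closed-form inversion.)
δ = d·√n ⇒ n = (δ/d)² = (3.608 / 0.31)² = 135.45.
Round up to the next whole unit.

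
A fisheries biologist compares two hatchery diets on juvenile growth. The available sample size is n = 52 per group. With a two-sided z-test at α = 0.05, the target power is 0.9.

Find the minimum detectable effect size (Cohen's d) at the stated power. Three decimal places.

d ≈ 0.636

Required noncentrality: δ = z_{0.025} + z_{0.10} = 1.960 + 1.282 = 3.242.
(The second rejection-region term Φ(−δ − z_{α/2}) is negligible and dropped.)
δ = d·√(n/2) ⇒ d = δ/√(n/2) = 3.242/√(52/2) = 0.6357.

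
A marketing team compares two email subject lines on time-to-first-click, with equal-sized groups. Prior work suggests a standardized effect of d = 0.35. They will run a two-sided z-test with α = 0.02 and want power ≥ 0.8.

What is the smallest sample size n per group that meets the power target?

For power 0.8 need Φ(δ − z_{0.01}) = 0.8, so δ = z_{0.01} + z_{0.20} = 2.326 + 0.842 = 3.168.
(Ignoring the negligible lower-tail rejection probability gives the usual closed-form inversion.)
δ = d·√(n/2) ⇒ n = 2(δ/d)² = 2 × (3.168 / 0.35)² = 163.85.
Round up to the next whole unit.

n = 164 per group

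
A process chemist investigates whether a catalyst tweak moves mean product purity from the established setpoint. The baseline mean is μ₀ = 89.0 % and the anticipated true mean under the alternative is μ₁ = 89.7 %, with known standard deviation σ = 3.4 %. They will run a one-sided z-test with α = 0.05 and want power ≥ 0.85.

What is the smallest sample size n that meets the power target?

Standardized effect: d = |μ₁ − μ₀| / σ = |89.7 − 89.0| / 3.4 = 0.2059
Set Φ(δ − 1.645) = 0.85; then δ − 1.645 = Φ⁻¹(0.85) = 1.036, giving δ = 2.681.
δ = d·√n ⇒ n = (δ/d)² = (2.681 / 0.2059)² = 169.61.
Rounding up, n = 170.

n = 170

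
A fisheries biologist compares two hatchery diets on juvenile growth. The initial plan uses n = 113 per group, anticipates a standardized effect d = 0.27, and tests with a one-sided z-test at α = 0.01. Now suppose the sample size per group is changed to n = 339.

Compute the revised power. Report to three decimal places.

Power ≈ 0.883

With n = 339 per group: δ = d·√(n/2) = 0.27 × √(339/2) = 3.5152. Critical value z_{0.01} = 2.326.
Revised power = P(Z > 2.326 − δ) = Φ(1.189) = 0.8827.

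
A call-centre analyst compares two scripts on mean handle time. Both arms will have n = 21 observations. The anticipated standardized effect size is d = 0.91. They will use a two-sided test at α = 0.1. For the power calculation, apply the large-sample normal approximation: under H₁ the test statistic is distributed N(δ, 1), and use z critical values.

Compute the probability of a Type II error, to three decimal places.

β ≈ 0.096

Noncentrality parameter: λ = d·√(n/2) = 0.91 × √(21/2) = 2.9487
Critical value for a two-sided test at α = 0.1: z_{α/2} = 1.645.
Power = Φ(λ − 1.645) + Φ(−λ − 1.645) = Φ(1.304) + Φ(-4.594) = 0.9039 + 0.0000 = 0.9039.
Type II error: β = 1 − power = 1 − 0.9039 = 0.0961.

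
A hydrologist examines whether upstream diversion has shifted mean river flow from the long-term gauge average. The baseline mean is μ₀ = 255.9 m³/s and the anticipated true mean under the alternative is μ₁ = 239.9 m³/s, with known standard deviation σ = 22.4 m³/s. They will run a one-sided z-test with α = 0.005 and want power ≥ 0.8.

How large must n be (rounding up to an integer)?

Standardized effect: d = |μ₁ − μ₀| / σ = |239.9 − 255.9| / 22.4 = 0.7143
For power 0.8 need Φ(δ − z_{0.005}) = 0.8, so δ = z_{0.005} + z_{0.20} = 2.576 + 0.842 = 3.417.
δ = d·√n ⇒ n = (δ/d)² = (3.417 / 0.7143)² = 22.89.
Round up to the next whole unit.

n = 23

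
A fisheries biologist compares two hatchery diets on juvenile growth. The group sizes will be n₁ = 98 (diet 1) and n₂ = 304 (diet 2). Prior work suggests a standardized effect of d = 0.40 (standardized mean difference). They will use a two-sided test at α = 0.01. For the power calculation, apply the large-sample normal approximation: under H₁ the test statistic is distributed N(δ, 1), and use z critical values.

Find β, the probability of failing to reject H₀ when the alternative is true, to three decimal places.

Noncentrality parameter: δ = d / √(1/n₁ + 1/n₂) = 0.40 / √(1/98 + 1/304) = 3.4435
Two-sided α = 0.01 → critical value z_{0.005} = 2.576.
Power = Φ(δ − 2.576) + Φ(−δ − 2.576) = Φ(0.868) + Φ(-6.019) = 0.8072 + 0.0000 = 0.8072.
Type II error: β = 1 − power = 1 − 0.8072 = 0.1928.

β ≈ 0.193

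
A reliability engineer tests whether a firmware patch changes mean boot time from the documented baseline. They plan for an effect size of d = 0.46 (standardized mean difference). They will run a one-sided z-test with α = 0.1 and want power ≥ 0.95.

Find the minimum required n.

n = 41

Set Φ(δ − 1.282) = 0.95; then δ − 1.282 = Φ⁻¹(0.95) = 1.645, giving δ = 2.926.
δ = d·√n ⇒ n = (δ/d)² = (2.926 / 0.46)² = 40.47.
Rounding up, n = 41.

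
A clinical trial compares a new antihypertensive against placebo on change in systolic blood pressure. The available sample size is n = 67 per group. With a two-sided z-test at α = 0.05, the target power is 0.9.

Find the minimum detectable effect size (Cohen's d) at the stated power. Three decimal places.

d ≈ 0.560

Need Φ(δ − 1.960) = 0.9, so δ = 1.960 + 1.282 = 3.242.
(Lower-tail contribution to power is negligible for δ > 0.)
δ = d·√(n/2) ⇒ d = δ/√(n/2) = 3.242/√(67/2) = 0.5600.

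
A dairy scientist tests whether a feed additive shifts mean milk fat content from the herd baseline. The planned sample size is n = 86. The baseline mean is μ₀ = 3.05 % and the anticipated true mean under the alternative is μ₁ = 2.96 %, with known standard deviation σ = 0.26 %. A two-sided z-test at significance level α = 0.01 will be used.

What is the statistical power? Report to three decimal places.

Standardized effect: d = |μ₁ − μ₀| / σ = |2.96 − 3.05| / 0.26 = 0.3462
Noncentrality parameter: δ = d·√n = 0.3462 × √86 = 3.2101
Critical value for a two-sided test at α = 0.01: z_{α/2} = 2.576.
Power = Φ(δ − 2.576) + Φ(−δ − 2.576) = Φ(0.634) + Φ(-5.786) = 0.7370 + 0.0000 = 0.7370.

Power ≈ 0.737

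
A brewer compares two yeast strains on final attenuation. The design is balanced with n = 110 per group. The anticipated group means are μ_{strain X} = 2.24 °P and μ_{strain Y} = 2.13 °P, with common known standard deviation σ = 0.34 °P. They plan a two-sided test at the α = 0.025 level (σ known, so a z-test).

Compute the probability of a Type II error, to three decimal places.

Standardized effect: d = |μ_{strain X} − μ_{strain Y}| / σ = |2.24 − 2.13| / 0.34 = 0.3235
Noncentrality parameter: δ = d·√(n/2) = 0.3235 × √(110/2) = 2.3994
Two-sided α = 0.025 → critical value z_{0.0125} = 2.241.
Power = Φ(δ − 2.241) + Φ(−δ − 2.241) = Φ(0.158) + Φ(-4.641) = 0.5628 + 0.0000 = 0.5628.
Type II error: β = 1 − power = 1 − 0.5628 = 0.4372.

β ≈ 0.437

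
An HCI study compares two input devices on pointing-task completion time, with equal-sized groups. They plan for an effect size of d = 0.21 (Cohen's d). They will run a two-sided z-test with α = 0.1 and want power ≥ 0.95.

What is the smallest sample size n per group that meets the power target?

n = 491 per group

Set Φ(δ − 1.645) = 0.95; then δ − 1.645 = Φ⁻¹(0.95) = 1.645, giving δ = 3.290.
(For δ > 0 the lower-tail rejection region contributes negligibly to power, so the one-term inversion is standard.)
δ = d·√(n/2) ⇒ n = 2(δ/d)² = 2 × (3.290 / 0.21)² = 490.80.
Round up to the next whole unit.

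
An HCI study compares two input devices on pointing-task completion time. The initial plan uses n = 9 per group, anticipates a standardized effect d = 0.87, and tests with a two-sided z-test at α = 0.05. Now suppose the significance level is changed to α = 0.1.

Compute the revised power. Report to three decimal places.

Power ≈ 0.580

δ = d·√(n/2) = 0.87 × √(9/2) = 1.8455 (unchanged). New critical value: z_{0.05} = 1.645.
Revised power = Φ(δ − 1.645) + Φ(−δ − 1.645) = Φ(0.201) + Φ(-3.490) = 0.5795 + 0.0002 = 0.5798.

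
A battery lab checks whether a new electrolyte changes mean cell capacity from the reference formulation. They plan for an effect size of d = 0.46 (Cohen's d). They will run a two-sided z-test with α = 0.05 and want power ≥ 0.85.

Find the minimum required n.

For power 0.85 need Φ(δ − z_{0.025}) = 0.85, so δ = z_{0.025} + z_{0.15} = 1.960 + 1.036 = 2.996.
(Ignoring the negligible lower-tail rejection probability gives the usual closed-form inversion.)
δ = d·√n ⇒ n = (δ/d)² = (2.996 / 0.46)² = 42.43.
Rounding up, n = 43.

n = 43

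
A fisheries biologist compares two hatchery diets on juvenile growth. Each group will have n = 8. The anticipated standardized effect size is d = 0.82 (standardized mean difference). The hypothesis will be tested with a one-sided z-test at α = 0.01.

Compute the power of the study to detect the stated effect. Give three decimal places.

Power ≈ 0.246

Noncentrality parameter: λ = d·√(n/2) = 0.82 × √(8/2) = 1.6400
One-sided α = 0.01 → critical value z_{0.01} = 2.326.
Power = Φ(λ − 2.326) = Φ(-0.686) = 0.2462.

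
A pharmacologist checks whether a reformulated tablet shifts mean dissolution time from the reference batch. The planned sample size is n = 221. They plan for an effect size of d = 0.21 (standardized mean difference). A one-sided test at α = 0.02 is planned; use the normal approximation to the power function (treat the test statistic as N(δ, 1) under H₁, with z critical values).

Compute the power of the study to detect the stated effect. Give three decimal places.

Noncentrality parameter: δ = d·√n = 0.21 × √221 = 3.1219
Critical value for a one-sided test at α = 0.02: z_α = 2.054.
Power = Φ(δ − 2.054) = Φ(1.068) = 0.8573.

Power ≈ 0.857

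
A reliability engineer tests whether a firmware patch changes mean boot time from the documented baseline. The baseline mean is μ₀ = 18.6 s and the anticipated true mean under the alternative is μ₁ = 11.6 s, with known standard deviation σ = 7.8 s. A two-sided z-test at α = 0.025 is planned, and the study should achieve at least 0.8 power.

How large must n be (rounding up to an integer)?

n = 12

Standardized effect: d = |μ₁ − μ₀| / σ = |11.6 − 18.6| / 7.8 = 0.8974
For power 0.8 need Φ(δ − z_{0.0125}) = 0.8, so δ = z_{0.0125} + z_{0.20} = 2.241 + 0.842 = 3.083.
(The Φ(−δ − z_{α/2}) term is vanishingly small for δ > 0 and is dropped in the standard sample-size formula.)
δ = d·√n ⇒ n = (δ/d)² = (3.083 / 0.8974)² = 11.80.
Round up to the next whole unit.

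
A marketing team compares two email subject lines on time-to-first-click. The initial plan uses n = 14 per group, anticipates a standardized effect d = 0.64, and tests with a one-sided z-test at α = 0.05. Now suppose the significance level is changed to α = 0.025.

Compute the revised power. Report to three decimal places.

Power ≈ 0.395

δ = d·√(n/2) = 0.64 × √(14/2) = 1.6933 (unchanged). New critical value: z_{0.025} = 1.960.
Revised power = P(Z > 1.960 − δ) = Φ(-0.267) = 0.3949.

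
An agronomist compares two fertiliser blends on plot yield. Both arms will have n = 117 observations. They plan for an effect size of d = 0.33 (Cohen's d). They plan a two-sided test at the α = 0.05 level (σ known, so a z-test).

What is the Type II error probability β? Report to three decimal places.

β ≈ 0.286

Noncentrality parameter: δ = d·√(n/2) = 0.33 × √(117/2) = 2.5240
Two-sided α = 0.05 → critical value z_{0.025} = 1.960.
Power = Φ(δ − 1.960) + Φ(−δ − 1.960) = Φ(0.564) + Φ(-4.484) = 0.7136 + 0.0000 = 0.7136.
Type II error: β = 1 − power = 1 − 0.7136 = 0.2864.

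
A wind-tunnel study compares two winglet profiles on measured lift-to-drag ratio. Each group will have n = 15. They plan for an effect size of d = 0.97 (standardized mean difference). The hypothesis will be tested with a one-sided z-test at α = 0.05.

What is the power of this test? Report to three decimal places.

Noncentrality parameter: δ = d·√(n/2) = 0.97 × √(15/2) = 2.6565
One-sided α = 0.05 → critical value z_{0.05} = 1.645.
Power = P(Z > 1.645 − δ) = Φ(1.012) = 0.8441.

Power ≈ 0.844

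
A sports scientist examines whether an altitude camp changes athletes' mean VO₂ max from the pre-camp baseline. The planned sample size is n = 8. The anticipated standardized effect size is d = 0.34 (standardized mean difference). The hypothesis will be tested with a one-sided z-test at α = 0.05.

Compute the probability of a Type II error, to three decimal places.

Noncentrality parameter: δ = d·√n = 0.34 × √8 = 0.9617
One-sided α = 0.05 → critical value z_{0.05} = 1.645.
Power = P(Z > 1.645 − δ) = Φ(-0.683) = 0.2472.
Type II error: β = 1 − power = 1 − 0.2472 = 0.7528.

β ≈ 0.753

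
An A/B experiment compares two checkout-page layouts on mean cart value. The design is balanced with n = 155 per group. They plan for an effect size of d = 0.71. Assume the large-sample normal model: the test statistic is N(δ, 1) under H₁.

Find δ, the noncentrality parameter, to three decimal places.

δ ≈ 6.250

δ = d·√(n/2) = 0.71 × √(155/2) = 6.2504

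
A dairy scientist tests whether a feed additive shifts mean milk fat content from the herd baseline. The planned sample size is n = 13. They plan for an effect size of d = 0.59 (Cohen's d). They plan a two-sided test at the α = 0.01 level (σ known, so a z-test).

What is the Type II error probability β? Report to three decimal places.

Noncentrality parameter: δ = d·√n = 0.59 × √13 = 2.1273
Two-sided α = 0.01 → critical value z_{0.005} = 2.576.
Power = Φ(δ − 2.576) + Φ(−δ − 2.576) = Φ(-0.449) + Φ(-4.703) = 0.3269 + 0.0000 = 0.3269.
Type II error: β = 1 − power = 1 − 0.3269 = 0.6731.

β ≈ 0.673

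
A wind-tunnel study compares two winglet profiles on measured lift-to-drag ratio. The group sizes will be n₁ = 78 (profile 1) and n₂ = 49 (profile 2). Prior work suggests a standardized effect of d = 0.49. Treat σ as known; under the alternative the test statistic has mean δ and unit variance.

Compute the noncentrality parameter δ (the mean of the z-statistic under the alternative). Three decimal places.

The noncentrality parameter scales effect size by the design's sample-size factor: δ = d / √(1/n₁ + 1/n₂) = 0.49 / √(1/78 + 1/49) = 2.6881

δ ≈ 2.688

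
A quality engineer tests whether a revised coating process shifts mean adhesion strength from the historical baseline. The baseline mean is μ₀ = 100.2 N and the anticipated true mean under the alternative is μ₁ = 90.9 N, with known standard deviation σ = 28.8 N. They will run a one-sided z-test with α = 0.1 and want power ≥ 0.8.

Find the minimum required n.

Standardized effect: d = |μ₁ − μ₀| / σ = |90.9 − 100.2| / 28.8 = 0.3229
Set Φ(δ − 1.282) = 0.8; then δ − 1.282 = Φ⁻¹(0.8) = 0.842, giving δ = 2.123.
δ = d·√n ⇒ n = (δ/d)² = (2.123 / 0.3229)² = 43.23.
Round up to the next whole unit.

n = 44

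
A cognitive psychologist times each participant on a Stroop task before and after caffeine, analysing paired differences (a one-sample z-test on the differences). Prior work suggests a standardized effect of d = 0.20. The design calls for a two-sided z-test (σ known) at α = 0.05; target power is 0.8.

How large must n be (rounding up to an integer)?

For power 0.8 need Φ(δ − z_{0.025}) = 0.8, so δ = z_{0.025} + z_{0.20} = 1.960 + 0.842 = 2.802.
(The Φ(−δ − z_{α/2}) term is vanishingly small for δ > 0 and is dropped in the standard sample-size formula.)
δ = d·√n ⇒ n = (δ/d)² = (2.802 / 0.20)² = 196.22.
Round up to the next whole unit.

n = 197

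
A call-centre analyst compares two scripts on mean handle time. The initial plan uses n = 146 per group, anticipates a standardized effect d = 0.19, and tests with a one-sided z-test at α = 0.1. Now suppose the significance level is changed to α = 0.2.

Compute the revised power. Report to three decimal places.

δ = d·√(n/2) = 0.19 × √(146/2) = 1.6234 (unchanged). New critical value: z_{0.2} = 0.842.
Revised power = Φ(δ − 0.842) = Φ(0.782) = 0.7828.

Power ≈ 0.783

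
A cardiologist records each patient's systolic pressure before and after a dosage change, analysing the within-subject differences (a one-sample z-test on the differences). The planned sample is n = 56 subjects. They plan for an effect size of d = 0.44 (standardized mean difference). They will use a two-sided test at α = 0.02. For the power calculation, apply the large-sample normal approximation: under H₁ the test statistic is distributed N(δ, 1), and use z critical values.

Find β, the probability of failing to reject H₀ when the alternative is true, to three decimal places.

β ≈ 0.167

Noncentrality parameter: δ = d·√n = 0.44 × √56 = 3.2927
Two-sided α = 0.02 → critical value z_{0.01} = 2.326.
Power = Φ(δ − 2.326) + Φ(−δ − 2.326) = Φ(0.966) + Φ(-5.619) = 0.8331 + 0.0000 = 0.8331.
Type II error: β = 1 − power = 1 − 0.8331 = 0.1669.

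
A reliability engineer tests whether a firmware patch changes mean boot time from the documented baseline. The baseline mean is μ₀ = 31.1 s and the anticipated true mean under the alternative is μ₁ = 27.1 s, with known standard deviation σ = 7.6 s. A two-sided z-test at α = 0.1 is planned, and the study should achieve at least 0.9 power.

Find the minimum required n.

n = 31

Standardized effect: d = |μ₁ − μ₀| / σ = |27.1 − 31.1| / 7.6 = 0.5263
Set Φ(δ − 1.645) = 0.9; then δ − 1.645 = Φ⁻¹(0.9) = 1.282, giving δ = 2.926.
(Ignoring the negligible lower-tail rejection probability gives the usual closed-form inversion.)
δ = d·√n ⇒ n = (δ/d)² = (2.926 / 0.5263)² = 30.92.
Rounding up, n = 31.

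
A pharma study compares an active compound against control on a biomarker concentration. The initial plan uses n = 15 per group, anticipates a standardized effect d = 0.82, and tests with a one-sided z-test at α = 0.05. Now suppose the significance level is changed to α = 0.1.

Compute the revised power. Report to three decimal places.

δ = d·√(n/2) = 0.82 × √(15/2) = 2.2457 (unchanged). New critical value: z_{0.1} = 1.282.
Revised power = P(Z > 1.282 − δ) = Φ(0.964) = 0.8325.

Power ≈ 0.833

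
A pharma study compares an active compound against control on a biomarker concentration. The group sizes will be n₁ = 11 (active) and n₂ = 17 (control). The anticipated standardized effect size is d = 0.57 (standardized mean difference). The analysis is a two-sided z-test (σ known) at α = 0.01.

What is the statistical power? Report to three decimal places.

Noncentrality parameter: δ = d / √(1/n₁ + 1/n₂) = 0.57 / √(1/11 + 1/17) = 1.4730
Critical value for a two-sided test at α = 0.01: z_{α/2} = 2.576.
Power = Φ(δ − 2.576) + Φ(−δ − 2.576) = Φ(-1.103) + Φ(-4.049) = 0.1351 + 0.0000 = 0.1351.

Power ≈ 0.135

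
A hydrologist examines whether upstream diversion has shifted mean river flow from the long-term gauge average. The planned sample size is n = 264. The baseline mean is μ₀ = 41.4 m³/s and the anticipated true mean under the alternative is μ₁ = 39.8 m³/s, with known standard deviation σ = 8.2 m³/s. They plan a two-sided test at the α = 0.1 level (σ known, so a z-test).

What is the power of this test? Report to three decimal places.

Power ≈ 0.936

Standardized effect: d = |μ₁ − μ₀| / σ = |39.8 − 41.4| / 8.2 = 0.1951
Noncentrality parameter: δ = d·√n = 0.1951 × √264 = 3.1704
Two-sided α = 0.1 → critical value z_{0.05} = 1.645.
Power = Φ(δ − 1.645) + Φ(−δ − 1.645) = Φ(1.526) + Φ(-4.815) = 0.9364 + 0.0000 = 0.9364.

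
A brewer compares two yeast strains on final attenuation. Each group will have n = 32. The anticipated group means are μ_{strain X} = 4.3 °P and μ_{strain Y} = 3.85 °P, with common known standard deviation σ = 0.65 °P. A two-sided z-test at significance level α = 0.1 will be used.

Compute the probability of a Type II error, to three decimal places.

Standardized effect: d = |μ_{strain X} − μ_{strain Y}| / σ = |4.3 − 3.85| / 0.65 = 0.6923
Noncentrality parameter: δ = d·√(n/2) = 0.6923 × √(32/2) = 2.7692
Critical value for a two-sided test at α = 0.1: z_{α/2} = 1.645.
Power = Φ(δ − 1.645) + Φ(−δ − 1.645) = Φ(1.124) + Φ(-4.414) = 0.8696 + 0.0000 = 0.8696.
Type II error: β = 1 − power = 1 − 0.8696 = 0.1304.

β ≈ 0.130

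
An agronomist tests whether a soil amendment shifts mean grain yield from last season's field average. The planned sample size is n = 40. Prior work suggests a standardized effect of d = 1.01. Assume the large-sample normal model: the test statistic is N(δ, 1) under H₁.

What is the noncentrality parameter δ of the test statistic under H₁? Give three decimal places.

δ ≈ 6.388

The noncentrality parameter scales effect size by the design's sample-size factor: δ = d·√n = 1.01 × √40 = 6.3878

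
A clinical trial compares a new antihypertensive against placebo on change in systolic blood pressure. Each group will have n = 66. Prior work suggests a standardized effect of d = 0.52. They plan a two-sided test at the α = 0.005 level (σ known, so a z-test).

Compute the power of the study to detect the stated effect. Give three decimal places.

Power ≈ 0.571

Noncentrality parameter: δ = d·√(n/2) = 0.52 × √(66/2) = 2.9872
Two-sided α = 0.005 → critical value z_{0.0025} = 2.807.
Power = Φ(δ − 2.807) + Φ(−δ − 2.807) = Φ(0.180) + Φ(-5.794) = 0.5715 + 0.0000 = 0.5715.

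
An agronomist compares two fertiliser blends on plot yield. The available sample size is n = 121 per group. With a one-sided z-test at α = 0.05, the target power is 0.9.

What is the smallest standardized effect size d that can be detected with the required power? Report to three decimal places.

Need Φ(δ − 1.645) = 0.9, so δ = 1.645 + 1.282 = 2.926.
δ = d·√(n/2) ⇒ d = δ/√(n/2) = 2.926/√(121/2) = 0.3762.

d ≈ 0.376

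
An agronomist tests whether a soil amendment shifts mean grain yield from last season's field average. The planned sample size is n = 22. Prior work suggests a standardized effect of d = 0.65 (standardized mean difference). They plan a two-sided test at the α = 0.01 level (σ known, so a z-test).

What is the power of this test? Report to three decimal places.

Noncentrality parameter: δ = d·√n = 0.65 × √22 = 3.0488
Critical value for a two-sided test at α = 0.01: z_{α/2} = 2.576.
Power = Φ(δ − 2.576) + Φ(−δ − 2.576) = Φ(0.473) + Φ(-5.625) = 0.6819 + 0.0000 = 0.6819.

Power ≈ 0.682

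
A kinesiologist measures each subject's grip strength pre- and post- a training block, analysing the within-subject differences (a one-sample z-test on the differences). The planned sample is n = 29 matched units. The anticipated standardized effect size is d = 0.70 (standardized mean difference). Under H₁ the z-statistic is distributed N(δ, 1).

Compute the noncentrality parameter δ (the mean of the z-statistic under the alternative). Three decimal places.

The noncentrality parameter scales effect size by the design's sample-size factor: δ = d·√n = 0.70 × √29 = 3.7696

δ ≈ 3.770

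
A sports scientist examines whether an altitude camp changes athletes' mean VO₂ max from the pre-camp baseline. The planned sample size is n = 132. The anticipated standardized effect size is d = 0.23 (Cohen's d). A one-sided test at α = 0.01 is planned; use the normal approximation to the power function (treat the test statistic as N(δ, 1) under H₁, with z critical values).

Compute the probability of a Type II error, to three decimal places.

Noncentrality parameter: δ = d·√n = 0.23 × √132 = 2.6425
One-sided α = 0.01 → critical value z_{0.01} = 2.326.
Power = Φ(δ − 2.326) = Φ(0.316) = 0.6241.
Type II error: β = 1 − power = 1 − 0.6241 = 0.3759.

β ≈ 0.376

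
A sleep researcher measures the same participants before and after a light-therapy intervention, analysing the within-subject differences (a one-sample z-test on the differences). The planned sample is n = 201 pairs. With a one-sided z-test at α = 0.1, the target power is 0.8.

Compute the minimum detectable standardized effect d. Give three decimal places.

d ≈ 0.150

Need Φ(δ − 1.282) = 0.8, so δ = 1.282 + 0.842 = 2.123.
δ = d·√n ⇒ d = δ/√n = 2.123/√201 = 0.1498.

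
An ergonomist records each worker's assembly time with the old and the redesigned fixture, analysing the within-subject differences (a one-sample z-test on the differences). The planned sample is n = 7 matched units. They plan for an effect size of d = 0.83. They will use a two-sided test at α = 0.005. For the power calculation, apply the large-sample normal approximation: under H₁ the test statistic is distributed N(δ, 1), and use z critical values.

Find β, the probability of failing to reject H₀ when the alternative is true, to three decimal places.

Noncentrality parameter: δ = d·√n = 0.83 × √7 = 2.1960
Critical value for a two-sided test at α = 0.005: z_{α/2} = 2.807.
Power = Φ(δ − 2.807) + Φ(−δ − 2.807) = Φ(-0.611) + Φ(-5.003) = 0.2706 + 0.0000 = 0.2706.
Type II error: β = 1 − power = 1 − 0.2706 = 0.7294.

β ≈ 0.729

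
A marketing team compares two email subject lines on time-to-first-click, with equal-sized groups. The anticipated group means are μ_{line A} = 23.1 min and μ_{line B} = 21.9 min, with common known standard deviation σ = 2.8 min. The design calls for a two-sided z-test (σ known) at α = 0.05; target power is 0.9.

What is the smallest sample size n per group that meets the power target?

Standardized effect: d = |μ_{line A} − μ_{line B}| / σ = |23.1 − 21.9| / 2.8 = 0.4286
Set Φ(δ − 1.960) = 0.9; then δ − 1.960 = Φ⁻¹(0.9) = 1.282, giving δ = 3.242.
(Ignoring the negligible lower-tail rejection probability gives the usual closed-form inversion.)
δ = d·√(n/2) ⇒ n = 2(δ/d)² = 2 × (3.242 / 0.4286)² = 114.41.
Rounding up, n = 115 per group.

n = 115 per group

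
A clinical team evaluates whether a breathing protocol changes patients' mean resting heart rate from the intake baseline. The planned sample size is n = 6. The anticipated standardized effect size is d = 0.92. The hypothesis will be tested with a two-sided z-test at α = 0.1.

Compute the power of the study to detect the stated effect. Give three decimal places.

Power ≈ 0.729

Noncentrality parameter: δ = d·√n = 0.92 × √6 = 2.2535
Two-sided α = 0.1 → critical value z_{0.05} = 1.645.
Power = Φ(δ − 1.645) + Φ(−δ − 1.645) = Φ(0.609) + Φ(-3.898) = 0.7286 + 0.0000 = 0.7287.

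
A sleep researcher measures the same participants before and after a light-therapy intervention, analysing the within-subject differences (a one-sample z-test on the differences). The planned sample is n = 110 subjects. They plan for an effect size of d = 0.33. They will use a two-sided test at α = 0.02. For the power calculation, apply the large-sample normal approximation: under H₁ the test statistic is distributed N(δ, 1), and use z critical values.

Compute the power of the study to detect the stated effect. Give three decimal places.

Power ≈ 0.872

Noncentrality parameter: δ = d·√n = 0.33 × √110 = 3.4611
Critical value for a two-sided test at α = 0.02: z_{α/2} = 2.326.
Power = Φ(δ − 2.326) + Φ(−δ − 2.326) = Φ(1.135) + Φ(-5.787) = 0.8718 + 0.0000 = 0.8718.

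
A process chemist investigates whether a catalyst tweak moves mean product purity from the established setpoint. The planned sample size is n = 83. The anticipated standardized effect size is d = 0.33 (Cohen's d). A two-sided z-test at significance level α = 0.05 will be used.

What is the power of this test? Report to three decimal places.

Power ≈ 0.852

Noncentrality parameter: λ = d·√n = 0.33 × √83 = 3.0064
Two-sided α = 0.05 → critical value z_{0.025} = 1.960.
Power = Φ(λ − 1.960) + Φ(−λ − 1.960) = Φ(1.046) + Φ(-4.966) = 0.8523 + 0.0000 = 0.8523.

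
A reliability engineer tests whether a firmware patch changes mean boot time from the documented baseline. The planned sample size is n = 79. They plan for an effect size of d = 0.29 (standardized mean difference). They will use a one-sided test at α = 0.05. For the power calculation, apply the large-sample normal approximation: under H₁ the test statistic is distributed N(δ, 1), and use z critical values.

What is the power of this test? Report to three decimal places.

Noncentrality parameter: δ = d·√n = 0.29 × √79 = 2.5776
One-sided α = 0.05 → critical value z_{0.05} = 1.645.
Power = Φ(δ − 1.645) = Φ(0.933) = 0.8245.

Power ≈ 0.825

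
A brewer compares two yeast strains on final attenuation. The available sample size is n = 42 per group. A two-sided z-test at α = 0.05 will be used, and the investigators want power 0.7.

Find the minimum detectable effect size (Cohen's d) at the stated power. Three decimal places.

d ≈ 0.542

Required noncentrality: δ = z_{0.025} + z_{0.30} = 1.960 + 0.524 = 2.484.
(Lower-tail contribution to power is negligible for δ > 0.)
δ = d·√(n/2) ⇒ d = δ/√(n/2) = 2.484/√(42/2) = 0.5421.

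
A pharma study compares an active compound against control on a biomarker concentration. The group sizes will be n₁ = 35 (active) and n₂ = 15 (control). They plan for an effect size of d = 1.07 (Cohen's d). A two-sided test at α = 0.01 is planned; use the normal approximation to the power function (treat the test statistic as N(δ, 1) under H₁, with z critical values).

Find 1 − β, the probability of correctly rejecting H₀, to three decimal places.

Power ≈ 0.814

Noncentrality parameter: λ = d / √(1/n₁ + 1/n₂) = 1.07 / √(1/35 + 1/15) = 3.4672
Critical value for a two-sided test at α = 0.01: z_{α/2} = 2.576.
Power = Φ(λ − 2.576) + Φ(−λ − 2.576) = Φ(0.891) + Φ(-6.043) = 0.8136 + 0.0000 = 0.8136.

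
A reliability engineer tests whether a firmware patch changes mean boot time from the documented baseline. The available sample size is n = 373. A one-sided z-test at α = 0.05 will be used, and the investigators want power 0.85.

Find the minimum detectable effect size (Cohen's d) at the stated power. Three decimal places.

Required noncentrality: δ = z_{0.05} + z_{0.15} = 1.645 + 1.036 = 2.681.
δ = d·√n ⇒ d = δ/√n = 2.681/√373 = 0.1388.

d ≈ 0.139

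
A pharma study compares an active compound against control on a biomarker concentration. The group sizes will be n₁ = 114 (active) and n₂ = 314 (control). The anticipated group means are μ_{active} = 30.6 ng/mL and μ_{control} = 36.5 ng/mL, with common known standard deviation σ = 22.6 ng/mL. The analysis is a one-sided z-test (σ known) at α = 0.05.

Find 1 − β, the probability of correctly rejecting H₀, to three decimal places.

Power ≈ 0.771

Standardized effect: d = |μ_{active} − μ_{control}| / σ = |30.6 − 36.5| / 22.6 = 0.2611
Noncentrality parameter: δ = d / √(1/n₁ + 1/n₂) = 0.2611 / √(1/114 + 1/314) = 2.3875
Critical value for a one-sided test at α = 0.05: z_α = 1.645.
Power = Φ(δ − 1.645) = Φ(0.743) = 0.7711.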